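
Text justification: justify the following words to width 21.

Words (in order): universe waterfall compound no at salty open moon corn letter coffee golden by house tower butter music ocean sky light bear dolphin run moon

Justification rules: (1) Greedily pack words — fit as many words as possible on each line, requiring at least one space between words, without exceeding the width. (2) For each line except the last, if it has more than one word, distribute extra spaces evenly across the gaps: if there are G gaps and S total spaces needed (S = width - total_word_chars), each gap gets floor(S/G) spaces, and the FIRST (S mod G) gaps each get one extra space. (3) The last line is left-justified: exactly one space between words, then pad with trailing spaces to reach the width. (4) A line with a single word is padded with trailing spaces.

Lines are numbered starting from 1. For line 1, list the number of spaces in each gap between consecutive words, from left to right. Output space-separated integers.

Answer: 4

Derivation:
Line 1: ['universe', 'waterfall'] (min_width=18, slack=3)
Line 2: ['compound', 'no', 'at', 'salty'] (min_width=20, slack=1)
Line 3: ['open', 'moon', 'corn', 'letter'] (min_width=21, slack=0)
Line 4: ['coffee', 'golden', 'by'] (min_width=16, slack=5)
Line 5: ['house', 'tower', 'butter'] (min_width=18, slack=3)
Line 6: ['music', 'ocean', 'sky', 'light'] (min_width=21, slack=0)
Line 7: ['bear', 'dolphin', 'run', 'moon'] (min_width=21, slack=0)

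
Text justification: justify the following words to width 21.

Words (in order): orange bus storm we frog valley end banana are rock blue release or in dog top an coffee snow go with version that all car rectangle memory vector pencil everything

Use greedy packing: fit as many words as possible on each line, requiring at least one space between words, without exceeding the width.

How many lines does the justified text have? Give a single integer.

Line 1: ['orange', 'bus', 'storm', 'we'] (min_width=19, slack=2)
Line 2: ['frog', 'valley', 'end'] (min_width=15, slack=6)
Line 3: ['banana', 'are', 'rock', 'blue'] (min_width=20, slack=1)
Line 4: ['release', 'or', 'in', 'dog', 'top'] (min_width=21, slack=0)
Line 5: ['an', 'coffee', 'snow', 'go'] (min_width=17, slack=4)
Line 6: ['with', 'version', 'that', 'all'] (min_width=21, slack=0)
Line 7: ['car', 'rectangle', 'memory'] (min_width=20, slack=1)
Line 8: ['vector', 'pencil'] (min_width=13, slack=8)
Line 9: ['everything'] (min_width=10, slack=11)
Total lines: 9

Answer: 9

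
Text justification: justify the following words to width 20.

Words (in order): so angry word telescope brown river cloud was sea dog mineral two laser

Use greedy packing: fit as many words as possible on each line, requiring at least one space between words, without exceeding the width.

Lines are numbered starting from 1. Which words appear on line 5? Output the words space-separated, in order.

Answer: laser

Derivation:
Line 1: ['so', 'angry', 'word'] (min_width=13, slack=7)
Line 2: ['telescope', 'brown'] (min_width=15, slack=5)
Line 3: ['river', 'cloud', 'was', 'sea'] (min_width=19, slack=1)
Line 4: ['dog', 'mineral', 'two'] (min_width=15, slack=5)
Line 5: ['laser'] (min_width=5, slack=15)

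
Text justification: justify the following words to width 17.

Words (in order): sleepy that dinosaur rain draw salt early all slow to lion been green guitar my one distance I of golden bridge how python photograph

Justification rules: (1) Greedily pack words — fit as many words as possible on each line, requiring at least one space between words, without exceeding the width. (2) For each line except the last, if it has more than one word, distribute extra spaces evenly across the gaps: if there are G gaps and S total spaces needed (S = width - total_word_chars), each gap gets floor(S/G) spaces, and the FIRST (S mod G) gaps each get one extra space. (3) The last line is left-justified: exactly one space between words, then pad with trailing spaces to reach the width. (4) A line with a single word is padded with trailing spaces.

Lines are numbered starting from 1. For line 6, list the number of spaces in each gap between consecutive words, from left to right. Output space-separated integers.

Answer: 1 1 1

Derivation:
Line 1: ['sleepy', 'that'] (min_width=11, slack=6)
Line 2: ['dinosaur', 'rain'] (min_width=13, slack=4)
Line 3: ['draw', 'salt', 'early'] (min_width=15, slack=2)
Line 4: ['all', 'slow', 'to', 'lion'] (min_width=16, slack=1)
Line 5: ['been', 'green', 'guitar'] (min_width=17, slack=0)
Line 6: ['my', 'one', 'distance', 'I'] (min_width=17, slack=0)
Line 7: ['of', 'golden', 'bridge'] (min_width=16, slack=1)
Line 8: ['how', 'python'] (min_width=10, slack=7)
Line 9: ['photograph'] (min_width=10, slack=7)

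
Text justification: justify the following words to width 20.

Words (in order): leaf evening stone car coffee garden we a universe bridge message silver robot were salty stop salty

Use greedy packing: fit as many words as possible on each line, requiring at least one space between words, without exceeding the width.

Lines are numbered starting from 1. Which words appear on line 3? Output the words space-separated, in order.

Line 1: ['leaf', 'evening', 'stone'] (min_width=18, slack=2)
Line 2: ['car', 'coffee', 'garden', 'we'] (min_width=20, slack=0)
Line 3: ['a', 'universe', 'bridge'] (min_width=17, slack=3)
Line 4: ['message', 'silver', 'robot'] (min_width=20, slack=0)
Line 5: ['were', 'salty', 'stop'] (min_width=15, slack=5)
Line 6: ['salty'] (min_width=5, slack=15)

Answer: a universe bridge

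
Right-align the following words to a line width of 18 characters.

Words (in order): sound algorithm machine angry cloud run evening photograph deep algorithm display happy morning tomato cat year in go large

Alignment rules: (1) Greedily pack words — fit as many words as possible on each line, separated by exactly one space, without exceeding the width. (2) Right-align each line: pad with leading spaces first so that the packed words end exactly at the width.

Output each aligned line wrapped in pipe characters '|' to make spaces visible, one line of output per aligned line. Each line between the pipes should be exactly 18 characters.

Line 1: ['sound', 'algorithm'] (min_width=15, slack=3)
Line 2: ['machine', 'angry'] (min_width=13, slack=5)
Line 3: ['cloud', 'run', 'evening'] (min_width=17, slack=1)
Line 4: ['photograph', 'deep'] (min_width=15, slack=3)
Line 5: ['algorithm', 'display'] (min_width=17, slack=1)
Line 6: ['happy', 'morning'] (min_width=13, slack=5)
Line 7: ['tomato', 'cat', 'year', 'in'] (min_width=18, slack=0)
Line 8: ['go', 'large'] (min_width=8, slack=10)

Answer: |   sound algorithm|
|     machine angry|
| cloud run evening|
|   photograph deep|
| algorithm display|
|     happy morning|
|tomato cat year in|
|          go large|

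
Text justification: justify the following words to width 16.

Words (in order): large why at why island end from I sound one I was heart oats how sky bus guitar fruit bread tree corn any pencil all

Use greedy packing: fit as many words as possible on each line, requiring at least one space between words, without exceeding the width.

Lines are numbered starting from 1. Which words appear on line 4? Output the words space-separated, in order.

Answer: was heart oats

Derivation:
Line 1: ['large', 'why', 'at', 'why'] (min_width=16, slack=0)
Line 2: ['island', 'end', 'from'] (min_width=15, slack=1)
Line 3: ['I', 'sound', 'one', 'I'] (min_width=13, slack=3)
Line 4: ['was', 'heart', 'oats'] (min_width=14, slack=2)
Line 5: ['how', 'sky', 'bus'] (min_width=11, slack=5)
Line 6: ['guitar', 'fruit'] (min_width=12, slack=4)
Line 7: ['bread', 'tree', 'corn'] (min_width=15, slack=1)
Line 8: ['any', 'pencil', 'all'] (min_width=14, slack=2)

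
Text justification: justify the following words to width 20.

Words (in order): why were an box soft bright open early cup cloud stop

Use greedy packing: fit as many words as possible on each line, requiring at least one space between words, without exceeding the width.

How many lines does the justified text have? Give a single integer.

Answer: 3

Derivation:
Line 1: ['why', 'were', 'an', 'box', 'soft'] (min_width=20, slack=0)
Line 2: ['bright', 'open', 'early'] (min_width=17, slack=3)
Line 3: ['cup', 'cloud', 'stop'] (min_width=14, slack=6)
Total lines: 3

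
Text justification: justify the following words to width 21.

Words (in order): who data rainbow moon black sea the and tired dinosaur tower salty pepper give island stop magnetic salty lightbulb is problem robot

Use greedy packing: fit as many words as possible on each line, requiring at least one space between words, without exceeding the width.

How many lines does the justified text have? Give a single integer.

Line 1: ['who', 'data', 'rainbow', 'moon'] (min_width=21, slack=0)
Line 2: ['black', 'sea', 'the', 'and'] (min_width=17, slack=4)
Line 3: ['tired', 'dinosaur', 'tower'] (min_width=20, slack=1)
Line 4: ['salty', 'pepper', 'give'] (min_width=17, slack=4)
Line 5: ['island', 'stop', 'magnetic'] (min_width=20, slack=1)
Line 6: ['salty', 'lightbulb', 'is'] (min_width=18, slack=3)
Line 7: ['problem', 'robot'] (min_width=13, slack=8)
Total lines: 7

Answer: 7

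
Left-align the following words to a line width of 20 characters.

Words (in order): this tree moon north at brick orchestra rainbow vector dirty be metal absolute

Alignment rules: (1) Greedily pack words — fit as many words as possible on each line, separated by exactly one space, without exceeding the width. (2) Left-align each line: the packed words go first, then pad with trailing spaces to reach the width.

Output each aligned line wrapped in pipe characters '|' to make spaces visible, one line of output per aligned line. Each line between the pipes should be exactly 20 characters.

Answer: |this tree moon north|
|at brick orchestra  |
|rainbow vector dirty|
|be metal absolute   |

Derivation:
Line 1: ['this', 'tree', 'moon', 'north'] (min_width=20, slack=0)
Line 2: ['at', 'brick', 'orchestra'] (min_width=18, slack=2)
Line 3: ['rainbow', 'vector', 'dirty'] (min_width=20, slack=0)
Line 4: ['be', 'metal', 'absolute'] (min_width=17, slack=3)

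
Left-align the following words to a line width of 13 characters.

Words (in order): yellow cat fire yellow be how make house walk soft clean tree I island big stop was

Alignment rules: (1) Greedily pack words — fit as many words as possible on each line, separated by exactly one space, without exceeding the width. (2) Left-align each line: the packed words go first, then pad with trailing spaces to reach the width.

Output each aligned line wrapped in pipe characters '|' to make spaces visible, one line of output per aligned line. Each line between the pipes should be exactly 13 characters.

Answer: |yellow cat   |
|fire yellow  |
|be how make  |
|house walk   |
|soft clean   |
|tree I island|
|big stop was |

Derivation:
Line 1: ['yellow', 'cat'] (min_width=10, slack=3)
Line 2: ['fire', 'yellow'] (min_width=11, slack=2)
Line 3: ['be', 'how', 'make'] (min_width=11, slack=2)
Line 4: ['house', 'walk'] (min_width=10, slack=3)
Line 5: ['soft', 'clean'] (min_width=10, slack=3)
Line 6: ['tree', 'I', 'island'] (min_width=13, slack=0)
Line 7: ['big', 'stop', 'was'] (min_width=12, slack=1)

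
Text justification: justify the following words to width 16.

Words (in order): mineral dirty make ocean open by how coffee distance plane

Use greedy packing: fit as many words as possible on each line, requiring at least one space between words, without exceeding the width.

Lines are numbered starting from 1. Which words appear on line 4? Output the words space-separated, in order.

Line 1: ['mineral', 'dirty'] (min_width=13, slack=3)
Line 2: ['make', 'ocean', 'open'] (min_width=15, slack=1)
Line 3: ['by', 'how', 'coffee'] (min_width=13, slack=3)
Line 4: ['distance', 'plane'] (min_width=14, slack=2)

Answer: distance plane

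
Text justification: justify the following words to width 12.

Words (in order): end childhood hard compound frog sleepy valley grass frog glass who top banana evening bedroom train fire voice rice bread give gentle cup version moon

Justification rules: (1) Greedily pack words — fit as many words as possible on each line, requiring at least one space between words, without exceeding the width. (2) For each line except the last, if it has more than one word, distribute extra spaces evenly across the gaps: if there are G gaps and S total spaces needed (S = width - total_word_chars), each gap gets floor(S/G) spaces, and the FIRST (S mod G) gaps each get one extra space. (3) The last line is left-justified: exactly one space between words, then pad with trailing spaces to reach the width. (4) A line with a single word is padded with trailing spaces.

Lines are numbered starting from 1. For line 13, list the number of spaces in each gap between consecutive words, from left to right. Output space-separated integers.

Answer: 3

Derivation:
Line 1: ['end'] (min_width=3, slack=9)
Line 2: ['childhood'] (min_width=9, slack=3)
Line 3: ['hard'] (min_width=4, slack=8)
Line 4: ['compound'] (min_width=8, slack=4)
Line 5: ['frog', 'sleepy'] (min_width=11, slack=1)
Line 6: ['valley', 'grass'] (min_width=12, slack=0)
Line 7: ['frog', 'glass'] (min_width=10, slack=2)
Line 8: ['who', 'top'] (min_width=7, slack=5)
Line 9: ['banana'] (min_width=6, slack=6)
Line 10: ['evening'] (min_width=7, slack=5)
Line 11: ['bedroom'] (min_width=7, slack=5)
Line 12: ['train', 'fire'] (min_width=10, slack=2)
Line 13: ['voice', 'rice'] (min_width=10, slack=2)
Line 14: ['bread', 'give'] (min_width=10, slack=2)
Line 15: ['gentle', 'cup'] (min_width=10, slack=2)
Line 16: ['version', 'moon'] (min_width=12, slack=0)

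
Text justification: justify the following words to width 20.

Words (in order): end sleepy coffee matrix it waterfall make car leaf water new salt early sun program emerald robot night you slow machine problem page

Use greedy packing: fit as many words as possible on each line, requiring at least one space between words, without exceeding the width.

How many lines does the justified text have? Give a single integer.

Line 1: ['end', 'sleepy', 'coffee'] (min_width=17, slack=3)
Line 2: ['matrix', 'it', 'waterfall'] (min_width=19, slack=1)
Line 3: ['make', 'car', 'leaf', 'water'] (min_width=19, slack=1)
Line 4: ['new', 'salt', 'early', 'sun'] (min_width=18, slack=2)
Line 5: ['program', 'emerald'] (min_width=15, slack=5)
Line 6: ['robot', 'night', 'you', 'slow'] (min_width=20, slack=0)
Line 7: ['machine', 'problem', 'page'] (min_width=20, slack=0)
Total lines: 7

Answer: 7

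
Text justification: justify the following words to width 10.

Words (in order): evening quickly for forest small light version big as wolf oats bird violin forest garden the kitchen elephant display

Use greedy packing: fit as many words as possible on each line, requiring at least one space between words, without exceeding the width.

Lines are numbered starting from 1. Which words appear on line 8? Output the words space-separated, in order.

Answer: wolf oats

Derivation:
Line 1: ['evening'] (min_width=7, slack=3)
Line 2: ['quickly'] (min_width=7, slack=3)
Line 3: ['for', 'forest'] (min_width=10, slack=0)
Line 4: ['small'] (min_width=5, slack=5)
Line 5: ['light'] (min_width=5, slack=5)
Line 6: ['version'] (min_width=7, slack=3)
Line 7: ['big', 'as'] (min_width=6, slack=4)
Line 8: ['wolf', 'oats'] (min_width=9, slack=1)
Line 9: ['bird'] (min_width=4, slack=6)
Line 10: ['violin'] (min_width=6, slack=4)
Line 11: ['forest'] (min_width=6, slack=4)
Line 12: ['garden', 'the'] (min_width=10, slack=0)
Line 13: ['kitchen'] (min_width=7, slack=3)
Line 14: ['elephant'] (min_width=8, slack=2)
Line 15: ['display'] (min_width=7, slack=3)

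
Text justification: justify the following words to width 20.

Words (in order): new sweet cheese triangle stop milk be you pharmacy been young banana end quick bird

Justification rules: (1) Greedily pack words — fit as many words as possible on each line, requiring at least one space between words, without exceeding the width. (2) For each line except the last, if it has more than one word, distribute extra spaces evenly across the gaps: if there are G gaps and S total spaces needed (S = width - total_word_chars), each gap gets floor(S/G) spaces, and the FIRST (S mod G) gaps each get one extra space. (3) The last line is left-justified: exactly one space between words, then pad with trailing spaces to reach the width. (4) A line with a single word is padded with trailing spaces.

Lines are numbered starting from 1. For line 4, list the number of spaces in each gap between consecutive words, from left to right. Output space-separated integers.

Line 1: ['new', 'sweet', 'cheese'] (min_width=16, slack=4)
Line 2: ['triangle', 'stop', 'milk'] (min_width=18, slack=2)
Line 3: ['be', 'you', 'pharmacy', 'been'] (min_width=20, slack=0)
Line 4: ['young', 'banana', 'end'] (min_width=16, slack=4)
Line 5: ['quick', 'bird'] (min_width=10, slack=10)

Answer: 3 3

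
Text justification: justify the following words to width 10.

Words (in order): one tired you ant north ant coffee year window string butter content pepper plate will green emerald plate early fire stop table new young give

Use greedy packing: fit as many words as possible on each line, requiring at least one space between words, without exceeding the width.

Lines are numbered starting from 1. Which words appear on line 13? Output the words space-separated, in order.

Answer: emerald

Derivation:
Line 1: ['one', 'tired'] (min_width=9, slack=1)
Line 2: ['you', 'ant'] (min_width=7, slack=3)
Line 3: ['north', 'ant'] (min_width=9, slack=1)
Line 4: ['coffee'] (min_width=6, slack=4)
Line 5: ['year'] (min_width=4, slack=6)
Line 6: ['window'] (min_width=6, slack=4)
Line 7: ['string'] (min_width=6, slack=4)
Line 8: ['butter'] (min_width=6, slack=4)
Line 9: ['content'] (min_width=7, slack=3)
Line 10: ['pepper'] (min_width=6, slack=4)
Line 11: ['plate', 'will'] (min_width=10, slack=0)
Line 12: ['green'] (min_width=5, slack=5)
Line 13: ['emerald'] (min_width=7, slack=3)
Line 14: ['plate'] (min_width=5, slack=5)
Line 15: ['early', 'fire'] (min_width=10, slack=0)
Line 16: ['stop', 'table'] (min_width=10, slack=0)
Line 17: ['new', 'young'] (min_width=9, slack=1)
Line 18: ['give'] (min_width=4, slack=6)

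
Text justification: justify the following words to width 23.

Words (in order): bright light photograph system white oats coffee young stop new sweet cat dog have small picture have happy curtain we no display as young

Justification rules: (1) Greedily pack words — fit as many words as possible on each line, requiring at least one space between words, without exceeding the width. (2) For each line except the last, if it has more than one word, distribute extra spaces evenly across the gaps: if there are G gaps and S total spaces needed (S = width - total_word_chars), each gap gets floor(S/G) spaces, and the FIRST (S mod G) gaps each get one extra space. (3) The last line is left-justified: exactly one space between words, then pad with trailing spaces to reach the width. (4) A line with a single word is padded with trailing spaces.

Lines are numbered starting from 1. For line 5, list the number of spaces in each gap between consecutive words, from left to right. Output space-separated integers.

Line 1: ['bright', 'light', 'photograph'] (min_width=23, slack=0)
Line 2: ['system', 'white', 'oats'] (min_width=17, slack=6)
Line 3: ['coffee', 'young', 'stop', 'new'] (min_width=21, slack=2)
Line 4: ['sweet', 'cat', 'dog', 'have'] (min_width=18, slack=5)
Line 5: ['small', 'picture', 'have'] (min_width=18, slack=5)
Line 6: ['happy', 'curtain', 'we', 'no'] (min_width=19, slack=4)
Line 7: ['display', 'as', 'young'] (min_width=16, slack=7)

Answer: 4 3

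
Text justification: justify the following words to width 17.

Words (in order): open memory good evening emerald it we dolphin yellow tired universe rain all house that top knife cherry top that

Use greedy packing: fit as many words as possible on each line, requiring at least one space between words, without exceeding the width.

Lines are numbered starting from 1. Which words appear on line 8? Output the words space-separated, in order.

Line 1: ['open', 'memory', 'good'] (min_width=16, slack=1)
Line 2: ['evening', 'emerald'] (min_width=15, slack=2)
Line 3: ['it', 'we', 'dolphin'] (min_width=13, slack=4)
Line 4: ['yellow', 'tired'] (min_width=12, slack=5)
Line 5: ['universe', 'rain', 'all'] (min_width=17, slack=0)
Line 6: ['house', 'that', 'top'] (min_width=14, slack=3)
Line 7: ['knife', 'cherry', 'top'] (min_width=16, slack=1)
Line 8: ['that'] (min_width=4, slack=13)

Answer: that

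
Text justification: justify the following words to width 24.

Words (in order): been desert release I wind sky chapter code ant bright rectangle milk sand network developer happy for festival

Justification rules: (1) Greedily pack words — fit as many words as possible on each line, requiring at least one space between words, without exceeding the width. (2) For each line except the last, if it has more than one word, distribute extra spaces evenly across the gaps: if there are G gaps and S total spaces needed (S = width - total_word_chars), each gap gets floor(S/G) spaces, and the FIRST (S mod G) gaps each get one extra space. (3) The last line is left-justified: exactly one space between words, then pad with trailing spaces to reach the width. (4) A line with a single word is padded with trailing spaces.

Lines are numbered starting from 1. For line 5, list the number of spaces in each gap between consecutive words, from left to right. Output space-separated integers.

Answer: 4 3

Derivation:
Line 1: ['been', 'desert', 'release', 'I'] (min_width=21, slack=3)
Line 2: ['wind', 'sky', 'chapter', 'code'] (min_width=21, slack=3)
Line 3: ['ant', 'bright', 'rectangle'] (min_width=20, slack=4)
Line 4: ['milk', 'sand', 'network'] (min_width=17, slack=7)
Line 5: ['developer', 'happy', 'for'] (min_width=19, slack=5)
Line 6: ['festival'] (min_width=8, slack=16)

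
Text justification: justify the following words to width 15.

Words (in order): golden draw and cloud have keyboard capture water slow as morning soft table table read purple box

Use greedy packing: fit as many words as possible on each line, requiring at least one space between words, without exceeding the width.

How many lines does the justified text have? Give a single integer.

Line 1: ['golden', 'draw', 'and'] (min_width=15, slack=0)
Line 2: ['cloud', 'have'] (min_width=10, slack=5)
Line 3: ['keyboard'] (min_width=8, slack=7)
Line 4: ['capture', 'water'] (min_width=13, slack=2)
Line 5: ['slow', 'as', 'morning'] (min_width=15, slack=0)
Line 6: ['soft', 'table'] (min_width=10, slack=5)
Line 7: ['table', 'read'] (min_width=10, slack=5)
Line 8: ['purple', 'box'] (min_width=10, slack=5)
Total lines: 8

Answer: 8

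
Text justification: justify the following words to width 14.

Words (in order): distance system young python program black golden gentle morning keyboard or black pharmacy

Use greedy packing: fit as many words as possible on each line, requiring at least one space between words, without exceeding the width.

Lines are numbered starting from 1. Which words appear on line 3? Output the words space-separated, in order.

Answer: python program

Derivation:
Line 1: ['distance'] (min_width=8, slack=6)
Line 2: ['system', 'young'] (min_width=12, slack=2)
Line 3: ['python', 'program'] (min_width=14, slack=0)
Line 4: ['black', 'golden'] (min_width=12, slack=2)
Line 5: ['gentle', 'morning'] (min_width=14, slack=0)
Line 6: ['keyboard', 'or'] (min_width=11, slack=3)
Line 7: ['black', 'pharmacy'] (min_width=14, slack=0)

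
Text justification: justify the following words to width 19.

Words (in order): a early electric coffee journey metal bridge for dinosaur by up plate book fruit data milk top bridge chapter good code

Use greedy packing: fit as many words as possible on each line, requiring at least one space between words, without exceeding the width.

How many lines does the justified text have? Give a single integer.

Line 1: ['a', 'early', 'electric'] (min_width=16, slack=3)
Line 2: ['coffee', 'journey'] (min_width=14, slack=5)
Line 3: ['metal', 'bridge', 'for'] (min_width=16, slack=3)
Line 4: ['dinosaur', 'by', 'up'] (min_width=14, slack=5)
Line 5: ['plate', 'book', 'fruit'] (min_width=16, slack=3)
Line 6: ['data', 'milk', 'top'] (min_width=13, slack=6)
Line 7: ['bridge', 'chapter', 'good'] (min_width=19, slack=0)
Line 8: ['code'] (min_width=4, slack=15)
Total lines: 8

Answer: 8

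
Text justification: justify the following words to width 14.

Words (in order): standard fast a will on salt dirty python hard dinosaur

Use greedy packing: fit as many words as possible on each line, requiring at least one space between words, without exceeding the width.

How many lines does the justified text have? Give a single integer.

Line 1: ['standard', 'fast'] (min_width=13, slack=1)
Line 2: ['a', 'will', 'on', 'salt'] (min_width=14, slack=0)
Line 3: ['dirty', 'python'] (min_width=12, slack=2)
Line 4: ['hard', 'dinosaur'] (min_width=13, slack=1)
Total lines: 4

Answer: 4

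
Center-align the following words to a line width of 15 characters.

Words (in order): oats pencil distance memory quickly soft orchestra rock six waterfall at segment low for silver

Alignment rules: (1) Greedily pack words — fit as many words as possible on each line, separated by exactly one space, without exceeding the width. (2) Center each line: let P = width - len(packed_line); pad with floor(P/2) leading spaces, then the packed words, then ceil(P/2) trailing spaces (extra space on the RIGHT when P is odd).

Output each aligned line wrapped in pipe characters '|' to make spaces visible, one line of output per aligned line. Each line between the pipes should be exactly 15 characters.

Line 1: ['oats', 'pencil'] (min_width=11, slack=4)
Line 2: ['distance', 'memory'] (min_width=15, slack=0)
Line 3: ['quickly', 'soft'] (min_width=12, slack=3)
Line 4: ['orchestra', 'rock'] (min_width=14, slack=1)
Line 5: ['six', 'waterfall'] (min_width=13, slack=2)
Line 6: ['at', 'segment', 'low'] (min_width=14, slack=1)
Line 7: ['for', 'silver'] (min_width=10, slack=5)

Answer: |  oats pencil  |
|distance memory|
| quickly soft  |
|orchestra rock |
| six waterfall |
|at segment low |
|  for silver   |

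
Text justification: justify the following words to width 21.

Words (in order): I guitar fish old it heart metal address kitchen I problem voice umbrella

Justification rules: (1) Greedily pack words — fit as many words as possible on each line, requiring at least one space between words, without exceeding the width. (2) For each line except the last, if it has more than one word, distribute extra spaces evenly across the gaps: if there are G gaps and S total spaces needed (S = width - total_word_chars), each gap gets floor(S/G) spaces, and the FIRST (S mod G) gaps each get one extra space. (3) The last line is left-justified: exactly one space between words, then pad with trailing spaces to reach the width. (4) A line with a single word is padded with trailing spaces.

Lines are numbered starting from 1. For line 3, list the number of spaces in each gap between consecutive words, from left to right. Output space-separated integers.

Line 1: ['I', 'guitar', 'fish', 'old', 'it'] (min_width=20, slack=1)
Line 2: ['heart', 'metal', 'address'] (min_width=19, slack=2)
Line 3: ['kitchen', 'I', 'problem'] (min_width=17, slack=4)
Line 4: ['voice', 'umbrella'] (min_width=14, slack=7)

Answer: 3 3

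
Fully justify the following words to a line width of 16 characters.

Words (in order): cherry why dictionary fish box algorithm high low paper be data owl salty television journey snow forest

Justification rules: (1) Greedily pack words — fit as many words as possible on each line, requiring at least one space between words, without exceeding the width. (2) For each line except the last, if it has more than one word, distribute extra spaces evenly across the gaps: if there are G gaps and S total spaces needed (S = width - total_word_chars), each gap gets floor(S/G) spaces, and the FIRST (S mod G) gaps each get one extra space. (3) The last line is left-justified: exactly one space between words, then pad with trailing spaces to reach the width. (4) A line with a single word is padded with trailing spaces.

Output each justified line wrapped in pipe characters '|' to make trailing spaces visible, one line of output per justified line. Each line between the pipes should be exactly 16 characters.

Line 1: ['cherry', 'why'] (min_width=10, slack=6)
Line 2: ['dictionary', 'fish'] (min_width=15, slack=1)
Line 3: ['box', 'algorithm'] (min_width=13, slack=3)
Line 4: ['high', 'low', 'paper'] (min_width=14, slack=2)
Line 5: ['be', 'data', 'owl'] (min_width=11, slack=5)
Line 6: ['salty', 'television'] (min_width=16, slack=0)
Line 7: ['journey', 'snow'] (min_width=12, slack=4)
Line 8: ['forest'] (min_width=6, slack=10)

Answer: |cherry       why|
|dictionary  fish|
|box    algorithm|
|high  low  paper|
|be    data   owl|
|salty television|
|journey     snow|
|forest          |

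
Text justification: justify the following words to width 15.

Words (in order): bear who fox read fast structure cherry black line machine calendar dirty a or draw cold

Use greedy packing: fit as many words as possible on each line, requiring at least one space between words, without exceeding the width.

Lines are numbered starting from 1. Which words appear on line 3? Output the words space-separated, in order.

Line 1: ['bear', 'who', 'fox'] (min_width=12, slack=3)
Line 2: ['read', 'fast'] (min_width=9, slack=6)
Line 3: ['structure'] (min_width=9, slack=6)
Line 4: ['cherry', 'black'] (min_width=12, slack=3)
Line 5: ['line', 'machine'] (min_width=12, slack=3)
Line 6: ['calendar', 'dirty'] (min_width=14, slack=1)
Line 7: ['a', 'or', 'draw', 'cold'] (min_width=14, slack=1)

Answer: structure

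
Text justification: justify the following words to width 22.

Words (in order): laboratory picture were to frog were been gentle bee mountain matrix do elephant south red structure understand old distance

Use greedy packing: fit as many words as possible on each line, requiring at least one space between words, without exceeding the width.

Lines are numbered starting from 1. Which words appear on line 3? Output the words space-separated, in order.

Answer: gentle bee mountain

Derivation:
Line 1: ['laboratory', 'picture'] (min_width=18, slack=4)
Line 2: ['were', 'to', 'frog', 'were', 'been'] (min_width=22, slack=0)
Line 3: ['gentle', 'bee', 'mountain'] (min_width=19, slack=3)
Line 4: ['matrix', 'do', 'elephant'] (min_width=18, slack=4)
Line 5: ['south', 'red', 'structure'] (min_width=19, slack=3)
Line 6: ['understand', 'old'] (min_width=14, slack=8)
Line 7: ['distance'] (min_width=8, slack=14)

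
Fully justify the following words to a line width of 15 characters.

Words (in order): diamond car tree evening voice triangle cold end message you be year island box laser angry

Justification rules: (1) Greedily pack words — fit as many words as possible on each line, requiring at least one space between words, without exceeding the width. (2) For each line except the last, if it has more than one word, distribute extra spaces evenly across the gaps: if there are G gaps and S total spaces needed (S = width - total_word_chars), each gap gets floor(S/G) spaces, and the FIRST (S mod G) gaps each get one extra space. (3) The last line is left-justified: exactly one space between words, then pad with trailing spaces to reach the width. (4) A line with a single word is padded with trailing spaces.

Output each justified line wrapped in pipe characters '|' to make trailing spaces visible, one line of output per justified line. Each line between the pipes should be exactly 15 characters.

Line 1: ['diamond', 'car'] (min_width=11, slack=4)
Line 2: ['tree', 'evening'] (min_width=12, slack=3)
Line 3: ['voice', 'triangle'] (min_width=14, slack=1)
Line 4: ['cold', 'end'] (min_width=8, slack=7)
Line 5: ['message', 'you', 'be'] (min_width=14, slack=1)
Line 6: ['year', 'island', 'box'] (min_width=15, slack=0)
Line 7: ['laser', 'angry'] (min_width=11, slack=4)

Answer: |diamond     car|
|tree    evening|
|voice  triangle|
|cold        end|
|message  you be|
|year island box|
|laser angry    |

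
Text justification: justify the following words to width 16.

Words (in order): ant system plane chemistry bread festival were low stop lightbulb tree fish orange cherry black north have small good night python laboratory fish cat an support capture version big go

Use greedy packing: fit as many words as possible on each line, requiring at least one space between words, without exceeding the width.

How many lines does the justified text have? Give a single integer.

Line 1: ['ant', 'system', 'plane'] (min_width=16, slack=0)
Line 2: ['chemistry', 'bread'] (min_width=15, slack=1)
Line 3: ['festival', 'were'] (min_width=13, slack=3)
Line 4: ['low', 'stop'] (min_width=8, slack=8)
Line 5: ['lightbulb', 'tree'] (min_width=14, slack=2)
Line 6: ['fish', 'orange'] (min_width=11, slack=5)
Line 7: ['cherry', 'black'] (min_width=12, slack=4)
Line 8: ['north', 'have', 'small'] (min_width=16, slack=0)
Line 9: ['good', 'night'] (min_width=10, slack=6)
Line 10: ['python'] (min_width=6, slack=10)
Line 11: ['laboratory', 'fish'] (min_width=15, slack=1)
Line 12: ['cat', 'an', 'support'] (min_width=14, slack=2)
Line 13: ['capture', 'version'] (min_width=15, slack=1)
Line 14: ['big', 'go'] (min_width=6, slack=10)
Total lines: 14

Answer: 14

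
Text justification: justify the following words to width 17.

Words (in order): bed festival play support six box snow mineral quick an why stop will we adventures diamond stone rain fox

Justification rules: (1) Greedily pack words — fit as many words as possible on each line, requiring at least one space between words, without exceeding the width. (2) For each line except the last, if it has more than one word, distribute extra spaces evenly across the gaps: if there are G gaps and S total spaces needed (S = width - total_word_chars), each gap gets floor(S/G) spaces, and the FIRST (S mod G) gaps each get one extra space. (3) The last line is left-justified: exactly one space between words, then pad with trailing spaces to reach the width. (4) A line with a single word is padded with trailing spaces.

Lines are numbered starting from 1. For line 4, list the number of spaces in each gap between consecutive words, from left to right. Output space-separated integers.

Answer: 1 1 1

Derivation:
Line 1: ['bed', 'festival', 'play'] (min_width=17, slack=0)
Line 2: ['support', 'six', 'box'] (min_width=15, slack=2)
Line 3: ['snow', 'mineral'] (min_width=12, slack=5)
Line 4: ['quick', 'an', 'why', 'stop'] (min_width=17, slack=0)
Line 5: ['will', 'we'] (min_width=7, slack=10)
Line 6: ['adventures'] (min_width=10, slack=7)
Line 7: ['diamond', 'stone'] (min_width=13, slack=4)
Line 8: ['rain', 'fox'] (min_width=8, slack=9)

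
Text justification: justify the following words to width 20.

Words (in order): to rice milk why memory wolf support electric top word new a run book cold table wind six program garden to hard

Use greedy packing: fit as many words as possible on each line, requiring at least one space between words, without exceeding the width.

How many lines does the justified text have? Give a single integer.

Line 1: ['to', 'rice', 'milk', 'why'] (min_width=16, slack=4)
Line 2: ['memory', 'wolf', 'support'] (min_width=19, slack=1)
Line 3: ['electric', 'top', 'word'] (min_width=17, slack=3)
Line 4: ['new', 'a', 'run', 'book', 'cold'] (min_width=19, slack=1)
Line 5: ['table', 'wind', 'six'] (min_width=14, slack=6)
Line 6: ['program', 'garden', 'to'] (min_width=17, slack=3)
Line 7: ['hard'] (min_width=4, slack=16)
Total lines: 7

Answer: 7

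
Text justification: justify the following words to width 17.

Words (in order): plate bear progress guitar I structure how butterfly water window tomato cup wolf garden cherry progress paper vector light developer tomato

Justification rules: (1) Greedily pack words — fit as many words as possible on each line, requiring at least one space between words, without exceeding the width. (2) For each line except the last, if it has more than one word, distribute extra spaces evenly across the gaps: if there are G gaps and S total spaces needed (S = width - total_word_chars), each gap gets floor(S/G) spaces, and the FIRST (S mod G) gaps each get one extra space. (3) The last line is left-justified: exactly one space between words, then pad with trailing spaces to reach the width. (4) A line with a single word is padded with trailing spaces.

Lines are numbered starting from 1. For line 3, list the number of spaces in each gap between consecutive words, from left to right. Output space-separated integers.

Line 1: ['plate', 'bear'] (min_width=10, slack=7)
Line 2: ['progress', 'guitar', 'I'] (min_width=17, slack=0)
Line 3: ['structure', 'how'] (min_width=13, slack=4)
Line 4: ['butterfly', 'water'] (min_width=15, slack=2)
Line 5: ['window', 'tomato', 'cup'] (min_width=17, slack=0)
Line 6: ['wolf', 'garden'] (min_width=11, slack=6)
Line 7: ['cherry', 'progress'] (min_width=15, slack=2)
Line 8: ['paper', 'vector'] (min_width=12, slack=5)
Line 9: ['light', 'developer'] (min_width=15, slack=2)
Line 10: ['tomato'] (min_width=6, slack=11)

Answer: 5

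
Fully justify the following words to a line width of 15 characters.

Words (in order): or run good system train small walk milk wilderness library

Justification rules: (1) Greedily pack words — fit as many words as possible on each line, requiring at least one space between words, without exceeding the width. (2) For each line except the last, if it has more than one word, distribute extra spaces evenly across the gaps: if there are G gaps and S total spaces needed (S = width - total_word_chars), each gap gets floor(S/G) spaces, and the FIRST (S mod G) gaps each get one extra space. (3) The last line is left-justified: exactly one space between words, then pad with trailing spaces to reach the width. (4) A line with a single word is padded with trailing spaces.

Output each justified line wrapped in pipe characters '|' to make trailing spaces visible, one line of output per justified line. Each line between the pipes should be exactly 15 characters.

Line 1: ['or', 'run', 'good'] (min_width=11, slack=4)
Line 2: ['system', 'train'] (min_width=12, slack=3)
Line 3: ['small', 'walk', 'milk'] (min_width=15, slack=0)
Line 4: ['wilderness'] (min_width=10, slack=5)
Line 5: ['library'] (min_width=7, slack=8)

Answer: |or   run   good|
|system    train|
|small walk milk|
|wilderness     |
|library        |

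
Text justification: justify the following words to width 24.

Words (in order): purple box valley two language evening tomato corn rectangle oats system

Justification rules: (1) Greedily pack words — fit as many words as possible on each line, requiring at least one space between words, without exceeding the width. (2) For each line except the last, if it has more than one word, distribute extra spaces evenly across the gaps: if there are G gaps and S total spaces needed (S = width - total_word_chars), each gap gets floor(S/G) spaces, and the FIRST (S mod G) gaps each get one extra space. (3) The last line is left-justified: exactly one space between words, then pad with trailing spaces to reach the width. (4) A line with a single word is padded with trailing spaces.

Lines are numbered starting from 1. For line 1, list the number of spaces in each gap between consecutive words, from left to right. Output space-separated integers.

Answer: 2 2 2

Derivation:
Line 1: ['purple', 'box', 'valley', 'two'] (min_width=21, slack=3)
Line 2: ['language', 'evening', 'tomato'] (min_width=23, slack=1)
Line 3: ['corn', 'rectangle', 'oats'] (min_width=19, slack=5)
Line 4: ['system'] (min_width=6, slack=18)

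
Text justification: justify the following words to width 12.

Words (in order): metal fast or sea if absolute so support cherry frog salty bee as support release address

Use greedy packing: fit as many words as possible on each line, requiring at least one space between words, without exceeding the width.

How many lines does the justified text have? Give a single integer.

Answer: 9

Derivation:
Line 1: ['metal', 'fast'] (min_width=10, slack=2)
Line 2: ['or', 'sea', 'if'] (min_width=9, slack=3)
Line 3: ['absolute', 'so'] (min_width=11, slack=1)
Line 4: ['support'] (min_width=7, slack=5)
Line 5: ['cherry', 'frog'] (min_width=11, slack=1)
Line 6: ['salty', 'bee', 'as'] (min_width=12, slack=0)
Line 7: ['support'] (min_width=7, slack=5)
Line 8: ['release'] (min_width=7, slack=5)
Line 9: ['address'] (min_width=7, slack=5)
Total lines: 9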